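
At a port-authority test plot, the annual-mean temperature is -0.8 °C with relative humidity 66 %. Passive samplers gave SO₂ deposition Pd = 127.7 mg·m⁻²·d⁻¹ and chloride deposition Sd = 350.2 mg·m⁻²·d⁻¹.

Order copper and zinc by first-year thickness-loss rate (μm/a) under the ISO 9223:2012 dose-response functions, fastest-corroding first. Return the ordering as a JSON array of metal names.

["zinc", "copper"]

copper: temperature factor f = +0.126·(-10.8) = -1.3608
  Pd branch = 0.0053·Pd^0.26·e^(0.059·RH+f) = 0.2355 μm/a
  Sd branch = 0.01025·Sd^0.27·e^(0.036·RH+0.049·T) = 0.5159 μm/a
  sum: 0.2355 + 0.5159 → r_corr = 0.7514 μm/a
zinc: temperature factor f = +0.038·(-10.8) = -0.4104
  Pd branch = 0.0129·Pd^0.44·e^(0.046·RH+f) = 1.505 μm/a
  Cl⁻ term: 0.0175·350.2^0.57·exp(0.008·66+0.085·-0.8) = 0.7818
  r_corr = 1.505 + 0.7818 = 2.287 μm/a
Ordering by μm/a: zinc (2.29) > copper (0.751)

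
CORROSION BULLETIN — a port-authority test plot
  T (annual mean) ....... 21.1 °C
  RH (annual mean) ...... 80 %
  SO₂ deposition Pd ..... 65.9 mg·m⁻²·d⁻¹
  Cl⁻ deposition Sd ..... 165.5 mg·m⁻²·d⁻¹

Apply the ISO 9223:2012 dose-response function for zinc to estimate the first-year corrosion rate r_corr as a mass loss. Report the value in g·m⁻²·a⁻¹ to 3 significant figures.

r_corr = 36.7 g·m⁻²·a⁻¹

zinc: f(T) = -0.071·(T−10) [T>10 °C] = -0.7881
  SO₂ term: 0.0129·65.9^0.44·exp(0.046·80-0.7881) = 1.468
  Cl⁻ term: 0.0175·165.5^0.57·exp(0.008·80+0.085·21.1) = 3.67
  sum: 1.468 + 3.67 → r_corr = 5.138 μm/a
Convert to mass loss: 5.138 μm/a × 7.14 g/cm³ = 36.68 g·m⁻²·a⁻¹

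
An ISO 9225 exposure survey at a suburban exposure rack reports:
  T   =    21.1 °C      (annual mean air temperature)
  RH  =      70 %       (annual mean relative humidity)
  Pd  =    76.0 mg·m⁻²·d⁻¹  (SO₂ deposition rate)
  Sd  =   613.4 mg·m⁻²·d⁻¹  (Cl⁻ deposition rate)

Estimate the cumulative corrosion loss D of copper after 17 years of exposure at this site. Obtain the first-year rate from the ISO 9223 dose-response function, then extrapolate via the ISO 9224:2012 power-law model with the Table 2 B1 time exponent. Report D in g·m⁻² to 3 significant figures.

copper: T>10 °C ⇒ hinge -0.080·(21.1−10) = -0.8880
  sulphur-dioxide contribution → 0.4181 μm/a
  chloride contribution → 2.027 μm/a
  ⇒ r_corr(copper) = 2.445 μm/a
Long-term exponent b (ISO 9224 Table 2, B1) = 0.667
  D(17) = 2.445 × 17^0.667 = 2.445 × 6.618 = 16.18 μm
  Mass loss = 16.18 μm × 8.96 g/cm³ = 145 g·m⁻²

D(17) = 145 g·m⁻²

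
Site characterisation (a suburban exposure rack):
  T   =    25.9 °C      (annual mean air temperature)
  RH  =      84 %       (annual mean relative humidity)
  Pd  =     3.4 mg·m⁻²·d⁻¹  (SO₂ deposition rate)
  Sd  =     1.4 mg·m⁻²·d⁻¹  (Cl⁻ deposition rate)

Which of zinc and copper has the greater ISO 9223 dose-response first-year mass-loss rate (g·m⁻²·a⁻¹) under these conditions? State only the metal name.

zinc: f(T) = -0.071·(T−10) [T>10 °C] = -1.1289
  Pd branch = 0.0129·Pd^0.44·e^(0.046·RH+f) = 0.3406 μm/a
  Cl⁻ term: 0.0175·1.4^0.57·exp(0.008·84+0.085·25.9) = 0.3752
  sum: 0.3406 + 0.3752 → r_corr = 0.7158 μm/a
  mass loss = 0.7158 μm/a × 7.14 g/cm³ = 5.111 g·m⁻²·a⁻¹
copper: temperature factor f = -0.080·(15.9) = -1.2720
  SO₂ term: 0.0053·3.4^0.26·exp(0.059·84-1.2720) = 0.29
  Sd branch = 0.01025·Sd^0.27·e^(0.036·RH+0.049·T) = 0.8216 μm/a
  r_corr = 0.29 + 0.8216 = 1.112 μm/a
  mass loss = 1.112 μm/a × 8.96 g/cm³ = 9.96 g·m⁻²·a⁻¹
Ordering by g·m⁻²·a⁻¹: copper (9.96) > zinc (5.11)

copper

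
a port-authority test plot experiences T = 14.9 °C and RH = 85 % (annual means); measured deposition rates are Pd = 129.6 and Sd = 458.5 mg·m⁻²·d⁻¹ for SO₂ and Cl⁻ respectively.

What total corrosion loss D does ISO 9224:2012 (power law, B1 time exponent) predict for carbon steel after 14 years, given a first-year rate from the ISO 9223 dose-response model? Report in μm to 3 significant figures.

carbon steel: f(T) = -0.054·(T−10) [T>10 °C] = -0.2646
  SO₂ term: 1.77·129.6^0.52·exp(0.02·85-0.2646) = 93.31
  Cl⁻ term: 0.102·458.5^0.62·exp(0.033·85+0.04·14.9) = 136.7
  sum: 93.31 + 136.7 → r_corr = 230 μm/a
Power-law: D(14) = r_corr · 14^0.523
  D(14) = 230 × 14^0.523 = 230 × 3.976 = 914.3 μm

D(14) = 914 μm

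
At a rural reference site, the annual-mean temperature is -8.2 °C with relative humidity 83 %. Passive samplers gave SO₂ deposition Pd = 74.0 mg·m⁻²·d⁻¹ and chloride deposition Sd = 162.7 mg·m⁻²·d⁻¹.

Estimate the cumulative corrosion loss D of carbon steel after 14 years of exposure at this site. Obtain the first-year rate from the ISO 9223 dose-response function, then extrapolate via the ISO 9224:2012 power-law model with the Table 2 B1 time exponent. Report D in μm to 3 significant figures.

carbon steel: f(T) = +0.150·(T−10) [T≤10 °C] = -2.7300
  SO₂ term: 1.77·74.0^0.52·exp(0.02·83-2.7300) = 5.692
  Sd branch = 0.102·Sd^0.62·e^(0.033·RH+0.04·T) = 26.71 μm/a
  sum: 5.692 + 26.71 → r_corr = 32.41 μm/a
ISO 9224: D(t) = r_corr · t^b with b = 0.523 (carbon steel, B1)
  D(14) = 32.41 × 14^0.523 = 32.41 × 3.976 = 128.8 μm

D(14) = 129 μm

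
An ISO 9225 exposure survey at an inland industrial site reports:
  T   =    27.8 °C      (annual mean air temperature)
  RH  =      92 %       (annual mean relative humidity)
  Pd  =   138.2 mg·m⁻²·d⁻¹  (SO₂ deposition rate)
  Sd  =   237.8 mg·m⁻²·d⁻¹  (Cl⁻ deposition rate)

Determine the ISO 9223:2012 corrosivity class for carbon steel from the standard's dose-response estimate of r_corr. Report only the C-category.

carbon steel: T>10 °C ⇒ hinge -0.054·(27.8−10) = -0.9612
  SO₂ term: 1.77·138.2^0.52·exp(0.02·92-0.9612) = 55.3
  Sd branch = 0.102·Sd^0.62·e^(0.033·RH+0.04·T) = 192 μm/a
  r_corr = 55.3 + 192 = 247.3 μm/a
247 μm/a falls in (200, 700] for carbon steel → category CX

CX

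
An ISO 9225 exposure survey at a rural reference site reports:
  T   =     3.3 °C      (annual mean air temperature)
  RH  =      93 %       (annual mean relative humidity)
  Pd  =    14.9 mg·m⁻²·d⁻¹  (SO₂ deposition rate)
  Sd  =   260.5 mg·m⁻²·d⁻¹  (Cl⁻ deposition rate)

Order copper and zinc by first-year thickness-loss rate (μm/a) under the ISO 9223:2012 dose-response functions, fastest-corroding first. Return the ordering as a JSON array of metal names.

["zinc", "copper"]

copper: temperature factor f = +0.126·(-6.7) = -0.8442
  Pd branch = 0.0053·Pd^0.26·e^(0.059·RH+f) = 1.111 μm/a
  Sd branch = 0.01025·Sd^0.27·e^(0.036·RH+0.049·T) = 1.539 μm/a
  r_corr = 1.111 + 1.539 = 2.65 μm/a
zinc: f(T) = +0.038·(T−10) [T≤10 °C] = -0.2546
  SO₂ term: 0.0129·14.9^0.44·exp(0.046·93-0.2546) = 2.367
  Cl⁻ term: 0.0175·260.5^0.57·exp(0.008·93+0.085·3.3) = 1.161
  r_corr = 2.367 + 1.161 = 3.528 μm/a
Ordering by μm/a: zinc (3.53) > copper (2.65)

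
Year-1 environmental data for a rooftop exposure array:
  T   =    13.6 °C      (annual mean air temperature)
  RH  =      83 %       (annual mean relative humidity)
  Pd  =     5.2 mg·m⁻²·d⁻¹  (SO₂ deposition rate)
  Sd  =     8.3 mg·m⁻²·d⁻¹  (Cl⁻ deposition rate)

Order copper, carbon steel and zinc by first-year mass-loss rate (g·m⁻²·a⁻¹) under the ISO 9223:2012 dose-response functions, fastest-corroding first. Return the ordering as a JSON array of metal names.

copper: T>10 °C ⇒ hinge -0.080·(13.6−10) = -0.2880
  Pd branch = 0.0053·Pd^0.26·e^(0.059·RH+f) = 0.8168 μm/a
  Sd branch = 0.01025·Sd^0.27·e^(0.036·RH+0.049·T) = 0.7014 μm/a
  sum: 0.8168 + 0.7014 → r_corr = 1.518 μm/a
  mass loss = 1.518 μm/a × 8.96 g/cm³ = 13.6 g·m⁻²·a⁻¹
carbon steel: temperature factor f = -0.054·(3.6) = -0.1944
  Pd branch = 1.77·Pd^0.52·e^(0.02·RH+f) = 18.06 μm/a
  Sd branch = 0.102·Sd^0.62·e^(0.033·RH+0.04·T) = 10.1 μm/a
  r_corr = 18.06 + 10.1 = 28.16 μm/a
  mass loss = 28.16 μm/a × 7.85 g/cm³ = 221.1 g·m⁻²·a⁻¹
zinc: f(T) = -0.071·(T−10) [T>10 °C] = -0.2556
  SO₂ term: 0.0129·5.2^0.44·exp(0.046·83-0.2556) = 0.9392
  Sd branch = 0.0175·Sd^0.57·e^(0.008·RH+0.085·T) = 0.3609 μm/a
  sum: 0.9392 + 0.3609 → r_corr = 1.3 μm/a
  mass loss = 1.3 μm/a × 7.14 g/cm³ = 9.282 g·m⁻²·a⁻¹
Ordering by g·m⁻²·a⁻¹: carbon steel (221) > copper (13.6) > zinc (9.28)

["carbon steel", "copper", "zinc"]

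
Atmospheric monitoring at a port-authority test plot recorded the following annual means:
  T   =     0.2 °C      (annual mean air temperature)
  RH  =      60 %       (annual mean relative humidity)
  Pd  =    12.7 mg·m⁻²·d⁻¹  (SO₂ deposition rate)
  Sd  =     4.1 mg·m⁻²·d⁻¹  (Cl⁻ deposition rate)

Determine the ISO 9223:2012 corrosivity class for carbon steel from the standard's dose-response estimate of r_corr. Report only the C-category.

carbon steel: f(T) = +0.150·(T−10) [T≤10 °C] = -1.4700
  Pd branch = 1.77·Pd^0.52·e^(0.02·RH+f) = 5.066 μm/a
  Sd branch = 0.102·Sd^0.62·e^(0.033·RH+0.04·T) = 1.786 μm/a
  r_corr = 5.066 + 1.786 = 6.852 μm/a
6.85 μm/a falls in (1.3, 25] for carbon steel → category C2

C2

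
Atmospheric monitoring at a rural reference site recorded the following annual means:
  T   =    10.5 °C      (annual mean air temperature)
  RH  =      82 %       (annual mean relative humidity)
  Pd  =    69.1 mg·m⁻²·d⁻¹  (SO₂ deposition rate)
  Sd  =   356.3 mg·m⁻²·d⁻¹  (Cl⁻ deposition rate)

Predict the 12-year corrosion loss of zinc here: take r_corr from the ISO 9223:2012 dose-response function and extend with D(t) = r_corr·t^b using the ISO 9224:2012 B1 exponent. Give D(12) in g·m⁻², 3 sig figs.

zinc: f(T) = -0.071·(T−10) [T>10 °C] = -0.0355
  sulphur-dioxide contribution → 3.489 μm/a
  chloride contribution → 2.345 μm/a
  ⇒ r_corr(zinc) = 5.834 μm/a
Power-law: D(12) = r_corr · 12^0.813
  D(12) = 5.834 × 12^0.813 = 5.834 × 7.54 = 43.99 μm
  Mass loss = 43.99 μm × 7.14 g/cm³ = 314.1 g·m⁻²

D(12) = 314 g·m⁻²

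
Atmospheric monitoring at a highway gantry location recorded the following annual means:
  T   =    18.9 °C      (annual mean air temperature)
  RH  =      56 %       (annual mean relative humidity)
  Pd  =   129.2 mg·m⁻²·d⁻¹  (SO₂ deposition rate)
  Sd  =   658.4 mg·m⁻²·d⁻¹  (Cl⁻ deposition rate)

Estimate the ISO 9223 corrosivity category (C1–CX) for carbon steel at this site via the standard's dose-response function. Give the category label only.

carbon steel: f(T) = -0.054·(T−10) [T>10 °C] = -0.4806
  sulphur-dioxide contribution → 42.03 μm/a
  chloride contribution → 77.08 μm/a
  total first-year rate 119.1 μm/a
ISO 9223 Table 2 (carbon steel): 80 < 119 ≤ 200 μm/a ⇒ C5

C5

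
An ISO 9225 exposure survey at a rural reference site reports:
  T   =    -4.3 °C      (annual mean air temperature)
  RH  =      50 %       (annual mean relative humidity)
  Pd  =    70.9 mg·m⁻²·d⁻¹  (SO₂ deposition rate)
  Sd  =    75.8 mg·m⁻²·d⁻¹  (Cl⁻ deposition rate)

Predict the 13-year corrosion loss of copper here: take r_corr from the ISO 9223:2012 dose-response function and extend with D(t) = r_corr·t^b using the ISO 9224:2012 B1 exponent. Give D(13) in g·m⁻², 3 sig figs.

D(13) = 10.5 g·m⁻²

copper: f(T) = +0.126·(T−10) [T≤10 °C] = -1.8018
  SO₂ term: 0.0053·70.9^0.26·exp(0.059·50-1.8018) = 0.05059
  Sd branch = 0.01025·Sd^0.27·e^(0.036·RH+0.049·T) = 0.1616 μm/a
  r_corr = 0.05059 + 0.1616 = 0.2122 μm/a
Power-law: D(13) = r_corr · 13^0.667
  D(13) = 0.2122 × 13^0.667 = 0.2122 × 5.534 = 1.174 μm
  Mass loss = 1.174 μm × 8.96 g/cm³ = 10.52 g·m⁻²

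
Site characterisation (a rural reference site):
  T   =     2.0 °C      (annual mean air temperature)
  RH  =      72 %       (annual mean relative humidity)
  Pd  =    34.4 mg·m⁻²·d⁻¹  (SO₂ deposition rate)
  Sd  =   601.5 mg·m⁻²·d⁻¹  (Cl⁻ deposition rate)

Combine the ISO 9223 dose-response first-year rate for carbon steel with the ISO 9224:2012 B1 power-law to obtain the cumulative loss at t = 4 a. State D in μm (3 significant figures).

carbon steel: temperature factor f = +0.150·(-8.0) = -1.2000
  Pd branch = 1.77·Pd^0.52·e^(0.02·RH+f) = 14.16 μm/a
  Cl⁻ term: 0.102·601.5^0.62·exp(0.033·72+0.04·2.0) = 62.86
  sum: 14.16 + 62.86 → r_corr = 77.02 μm/a
Long-term exponent b (ISO 9224 Table 2, B1) = 0.523
  D(4) = 77.02 × 4^0.523 = 77.02 × 2.065 = 159 μm

D(4) = 159 μm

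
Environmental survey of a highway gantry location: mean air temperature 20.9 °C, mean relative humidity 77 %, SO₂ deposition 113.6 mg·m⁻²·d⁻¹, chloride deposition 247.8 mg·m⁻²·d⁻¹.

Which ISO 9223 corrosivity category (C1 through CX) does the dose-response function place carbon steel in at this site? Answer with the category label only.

C5

carbon steel: T>10 °C ⇒ hinge -0.054·(20.9−10) = -0.5886
  sulphur-dioxide contribution → 53.7 μm/a
  chloride contribution → 91.11 μm/a
  total first-year rate 144.8 μm/a
Category bounds: 80…200 μm/a bracket r_corr ⇒ C5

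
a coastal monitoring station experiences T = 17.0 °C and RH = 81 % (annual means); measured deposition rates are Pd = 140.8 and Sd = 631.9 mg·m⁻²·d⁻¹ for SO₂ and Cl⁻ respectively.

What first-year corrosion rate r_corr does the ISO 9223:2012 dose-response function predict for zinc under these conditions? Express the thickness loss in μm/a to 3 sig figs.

r_corr = 8.48 μm/a

zinc: f(T) = -0.071·(T−10) [T>10 °C] = -0.4970
  Pd branch = 0.0129·Pd^0.44·e^(0.046·RH+f) = 2.873 μm/a
  Sd branch = 0.0175·Sd^0.57·e^(0.008·RH+0.085·T) = 5.603 μm/a
  sum: 2.873 + 5.603 → r_corr = 8.475 μm/a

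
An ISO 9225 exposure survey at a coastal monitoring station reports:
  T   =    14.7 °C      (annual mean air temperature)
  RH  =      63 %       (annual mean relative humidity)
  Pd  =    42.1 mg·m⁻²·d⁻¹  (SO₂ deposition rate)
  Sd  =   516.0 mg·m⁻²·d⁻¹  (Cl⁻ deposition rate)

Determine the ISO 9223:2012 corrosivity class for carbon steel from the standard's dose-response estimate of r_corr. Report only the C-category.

C5

carbon steel: f(T) = -0.054·(T−10) [T>10 °C] = -0.2538
  SO₂ term: 1.77·42.1^0.52·exp(0.02·63-0.2538) = 33.85
  Cl⁻ term: 0.102·516.0^0.62·exp(0.033·63+0.04·14.7) = 70.58
  r_corr = 33.85 + 70.58 = 104.4 μm/a
ISO 9223 Table 2 (carbon steel): 80 < 104 ≤ 200 μm/a ⇒ C5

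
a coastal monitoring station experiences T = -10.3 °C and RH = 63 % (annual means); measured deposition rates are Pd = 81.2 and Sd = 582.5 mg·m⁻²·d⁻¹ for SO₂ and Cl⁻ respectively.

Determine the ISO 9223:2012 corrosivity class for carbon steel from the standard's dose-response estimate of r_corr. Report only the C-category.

carbon steel: f(T) = +0.150·(T−10) [T≤10 °C] = -3.0450
  SO₂ term: 1.77·81.2^0.52·exp(0.02·63-3.0450) = 2.922
  Sd branch = 0.102·Sd^0.62·e^(0.033·RH+0.04·T) = 27.99 μm/a
  sum: 2.922 + 27.99 → r_corr = 30.92 μm/a
Category bounds: 25…50 μm/a bracket r_corr ⇒ C3

C3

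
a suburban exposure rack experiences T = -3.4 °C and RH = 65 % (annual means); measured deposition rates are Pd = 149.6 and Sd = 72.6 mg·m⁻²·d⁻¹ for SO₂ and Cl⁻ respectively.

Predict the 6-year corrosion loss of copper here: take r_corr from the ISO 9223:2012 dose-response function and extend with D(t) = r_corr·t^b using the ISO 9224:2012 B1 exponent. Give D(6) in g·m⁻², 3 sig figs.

copper: T≤10 °C ⇒ hinge +0.126·(-3.4−10) = -1.6884
  Pd branch = 0.0053·Pd^0.26·e^(0.059·RH+f) = 0.1667 μm/a
  Cl⁻ term: 0.01025·72.6^0.27·exp(0.036·65+0.049·-3.4) = 0.2865
  sum: 0.1667 + 0.2865 → r_corr = 0.4532 μm/a
Long-term exponent b (ISO 9224 Table 2, B1) = 0.667
  D(6) = 0.4532 × 6^0.667 = 0.4532 × 3.304 = 1.497 μm
  Mass loss = 1.497 μm × 8.96 g/cm³ = 13.42 g·m⁻²

D(6) = 13.4 g·m⁻²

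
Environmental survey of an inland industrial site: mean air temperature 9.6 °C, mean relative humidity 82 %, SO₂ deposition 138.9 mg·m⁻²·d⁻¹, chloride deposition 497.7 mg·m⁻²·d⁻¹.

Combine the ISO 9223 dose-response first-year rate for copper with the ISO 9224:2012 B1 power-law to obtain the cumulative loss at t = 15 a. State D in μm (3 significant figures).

D(15) = 24.2 μm

copper: T≤10 °C ⇒ hinge +0.126·(9.6−10) = -0.0504
  SO₂ term: 0.0053·138.9^0.26·exp(0.059·82-0.0504) = 2.294
  Sd branch = 0.01025·Sd^0.27·e^(0.036·RH+0.049·T) = 1.68 μm/a
  sum: 2.294 + 1.68 → r_corr = 3.974 μm/a
ISO 9224: D(t) = r_corr · t^b with b = 0.667 (copper, B1)
  D(15) = 3.974 × 15^0.667 = 3.974 × 6.088 = 24.19 μm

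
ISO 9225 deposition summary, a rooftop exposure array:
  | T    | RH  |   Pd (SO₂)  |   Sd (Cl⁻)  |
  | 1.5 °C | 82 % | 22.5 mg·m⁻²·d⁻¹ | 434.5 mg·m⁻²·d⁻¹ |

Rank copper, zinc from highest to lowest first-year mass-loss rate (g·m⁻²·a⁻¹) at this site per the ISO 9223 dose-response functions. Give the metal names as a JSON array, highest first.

["zinc", "copper"]

copper: f(T) = +0.126·(T−10) [T≤10 °C] = -1.0710
  Pd branch = 0.0053·Pd^0.26·e^(0.059·RH+f) = 0.515 μm/a
  Sd branch = 0.01025·Sd^0.27·e^(0.036·RH+0.049·T) = 1.089 μm/a
  r_corr = 0.515 + 1.089 = 1.604 μm/a
  mass loss = 1.604 μm/a × 8.96 g/cm³ = 14.37 g·m⁻²·a⁻¹
zinc: T≤10 °C ⇒ hinge +0.038·(1.5−10) = -0.3230
  Pd branch = 0.0129·Pd^0.44·e^(0.046·RH+f) = 1.597 μm/a
  Sd branch = 0.0175·Sd^0.57·e^(0.008·RH+0.085·T) = 1.222 μm/a
  r_corr = 1.597 + 1.222 = 2.819 μm/a
  mass loss = 2.819 μm/a × 7.14 g/cm³ = 20.13 g·m⁻²·a⁻¹
Ordering by g·m⁻²·a⁻¹: zinc (20.1) > copper (14.4)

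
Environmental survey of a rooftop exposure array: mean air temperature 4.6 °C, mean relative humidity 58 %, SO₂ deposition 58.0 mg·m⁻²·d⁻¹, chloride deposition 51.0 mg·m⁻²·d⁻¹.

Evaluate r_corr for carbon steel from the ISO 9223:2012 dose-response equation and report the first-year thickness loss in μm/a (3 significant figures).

r_corr = 30.3 μm/a

carbon steel: temperature factor f = +0.150·(-5.4) = -0.8100
  sulphur-dioxide contribution → 20.75 μm/a
  chloride contribution → 9.516 μm/a
  total first-year rate 30.26 μm/a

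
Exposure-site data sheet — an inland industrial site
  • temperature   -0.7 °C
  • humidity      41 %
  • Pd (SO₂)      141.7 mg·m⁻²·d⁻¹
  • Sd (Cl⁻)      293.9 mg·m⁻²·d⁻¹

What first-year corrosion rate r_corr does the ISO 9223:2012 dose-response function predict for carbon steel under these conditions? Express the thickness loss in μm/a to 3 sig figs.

r_corr = 23.6 μm/a

carbon steel: T≤10 °C ⇒ hinge +0.150·(-0.7−10) = -1.6050
  SO₂ term: 1.77·141.7^0.52·exp(0.02·41-1.6050) = 10.61
  Sd branch = 0.102·Sd^0.62·e^(0.033·RH+0.04·T) = 13.01 μm/a
  r_corr = 10.61 + 13.01 = 23.62 μm/a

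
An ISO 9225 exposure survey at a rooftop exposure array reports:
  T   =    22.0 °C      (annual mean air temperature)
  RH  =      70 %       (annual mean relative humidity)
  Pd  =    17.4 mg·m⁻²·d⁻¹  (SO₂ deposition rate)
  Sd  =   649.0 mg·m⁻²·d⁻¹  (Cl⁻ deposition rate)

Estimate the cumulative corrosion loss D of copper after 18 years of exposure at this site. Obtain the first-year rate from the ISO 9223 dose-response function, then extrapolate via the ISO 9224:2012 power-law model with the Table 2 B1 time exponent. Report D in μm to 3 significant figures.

copper: temperature factor f = -0.080·(12.0) = -0.9600
  Pd branch = 0.0053·Pd^0.26·e^(0.059·RH+f) = 0.2652 μm/a
  Sd branch = 0.01025·Sd^0.27·e^(0.036·RH+0.049·T) = 2.151 μm/a
  sum: 0.2652 + 2.151 → r_corr = 2.416 μm/a
ISO 9224: D(t) = r_corr · t^b with b = 0.667 (copper, B1)
  D(18) = 2.416 × 18^0.667 = 2.416 × 6.875 = 16.61 μm

D(18) = 16.6 μm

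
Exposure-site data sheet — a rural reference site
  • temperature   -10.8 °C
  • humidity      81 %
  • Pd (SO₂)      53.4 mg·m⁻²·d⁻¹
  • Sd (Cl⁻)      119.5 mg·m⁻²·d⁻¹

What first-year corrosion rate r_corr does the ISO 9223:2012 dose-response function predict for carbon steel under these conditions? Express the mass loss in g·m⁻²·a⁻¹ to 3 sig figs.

carbon steel: temperature factor f = +0.150·(-20.8) = -3.1200
  sulphur-dioxide contribution → 3.125 μm/a
  chloride contribution → 18.61 μm/a
  total first-year rate 21.74 μm/a
Convert to mass loss: 21.74 μm/a × 7.85 g/cm³ = 170.6 g·m⁻²·a⁻¹

r_corr = 171 g·m⁻²·a⁻¹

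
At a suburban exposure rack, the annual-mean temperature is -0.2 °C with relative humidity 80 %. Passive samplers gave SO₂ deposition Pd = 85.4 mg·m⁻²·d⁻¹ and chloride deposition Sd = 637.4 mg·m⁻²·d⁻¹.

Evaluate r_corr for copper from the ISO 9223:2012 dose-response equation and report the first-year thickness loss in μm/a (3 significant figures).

r_corr = 1.56 μm/a

copper: temperature factor f = +0.126·(-10.2) = -1.2852
  sulphur-dioxide contribution → 0.5226 μm/a
  chloride contribution → 1.034 μm/a
  total first-year rate 1.556 μm/a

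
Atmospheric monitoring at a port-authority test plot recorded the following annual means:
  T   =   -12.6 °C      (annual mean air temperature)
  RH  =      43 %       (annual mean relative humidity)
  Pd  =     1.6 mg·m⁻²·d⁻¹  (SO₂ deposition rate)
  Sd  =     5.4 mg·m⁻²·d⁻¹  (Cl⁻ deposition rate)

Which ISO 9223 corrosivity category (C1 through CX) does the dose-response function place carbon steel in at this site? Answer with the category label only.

carbon steel: f(T) = +0.150·(T−10) [T≤10 °C] = -3.3900
  sulphur-dioxide contribution → 0.18 μm/a
  chloride contribution → 0.7245 μm/a
  total first-year rate 0.9046 μm/a
ISO 9223 Table 2 (carbon steel): 0 < 0.905 ≤ 1.3 μm/a ⇒ C1

C1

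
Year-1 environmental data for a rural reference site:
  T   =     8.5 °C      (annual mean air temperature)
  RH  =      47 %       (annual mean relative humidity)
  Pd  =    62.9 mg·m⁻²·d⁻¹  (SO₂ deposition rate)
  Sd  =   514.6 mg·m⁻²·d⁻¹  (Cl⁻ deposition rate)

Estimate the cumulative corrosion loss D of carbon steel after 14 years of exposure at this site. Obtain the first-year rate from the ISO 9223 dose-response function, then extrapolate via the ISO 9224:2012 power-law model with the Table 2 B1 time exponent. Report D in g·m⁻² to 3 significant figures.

D(14) = 1.99e+03 g·m⁻²

carbon steel: temperature factor f = +0.150·(-1.5) = -0.2250
  Pd branch = 1.77·Pd^0.52·e^(0.02·RH+f) = 31.17 μm/a
  Cl⁻ term: 0.102·514.6^0.62·exp(0.033·47+0.04·8.5) = 32.43
  r_corr = 31.17 + 32.43 = 63.61 μm/a
Long-term exponent b (ISO 9224 Table 2, B1) = 0.523
  D(14) = 63.61 × 14^0.523 = 63.61 × 3.976 = 252.9 μm
  Mass loss = 252.9 μm × 7.85 g/cm³ = 1985 g·m⁻²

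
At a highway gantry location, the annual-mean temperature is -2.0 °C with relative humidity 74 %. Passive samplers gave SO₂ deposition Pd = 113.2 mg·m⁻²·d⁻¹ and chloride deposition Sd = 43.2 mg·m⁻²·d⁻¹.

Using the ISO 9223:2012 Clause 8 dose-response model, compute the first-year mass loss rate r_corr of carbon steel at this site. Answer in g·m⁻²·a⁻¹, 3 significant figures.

carbon steel: T≤10 °C ⇒ hinge +0.150·(-2.0−10) = -1.8000
  Pd branch = 1.77·Pd^0.52·e^(0.02·RH+f) = 15.03 μm/a
  Sd branch = 0.102·Sd^0.62·e^(0.033·RH+0.04·T) = 11.18 μm/a
  r_corr = 15.03 + 11.18 = 26.21 μm/a
Convert to mass loss: 26.21 μm/a × 7.85 g/cm³ = 205.8 g·m⁻²·a⁻¹

r_corr = 206 g·m⁻²·a⁻¹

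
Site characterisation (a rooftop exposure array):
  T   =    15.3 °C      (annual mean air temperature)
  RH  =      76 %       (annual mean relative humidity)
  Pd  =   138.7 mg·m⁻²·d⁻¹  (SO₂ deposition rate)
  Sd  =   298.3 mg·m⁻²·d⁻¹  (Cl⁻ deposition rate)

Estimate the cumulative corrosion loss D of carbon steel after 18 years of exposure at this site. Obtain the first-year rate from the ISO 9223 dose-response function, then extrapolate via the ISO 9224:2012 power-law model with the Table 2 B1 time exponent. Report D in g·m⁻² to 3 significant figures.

carbon steel: temperature factor f = -0.054·(5.3) = -0.2862
  SO₂ term: 1.77·138.7^0.52·exp(0.02·76-0.2862) = 79.01
  Cl⁻ term: 0.102·298.3^0.62·exp(0.033·76+0.04·15.3) = 79.05
  r_corr = 79.01 + 79.05 = 158.1 μm/a
Long-term exponent b (ISO 9224 Table 2, B1) = 0.523
  D(18) = 158.1 × 18^0.523 = 158.1 × 4.534 = 716.7 μm
  Mass loss = 716.7 μm × 7.85 g/cm³ = 5626 g·m⁻²

D(18) = 5.63e+03 g·m⁻²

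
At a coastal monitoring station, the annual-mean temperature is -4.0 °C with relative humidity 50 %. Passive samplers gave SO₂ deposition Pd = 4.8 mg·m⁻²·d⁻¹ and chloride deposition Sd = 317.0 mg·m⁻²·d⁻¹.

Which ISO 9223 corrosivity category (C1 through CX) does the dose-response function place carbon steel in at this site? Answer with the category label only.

C2

carbon steel: temperature factor f = +0.150·(-14.0) = -2.1000
  Pd branch = 1.77·Pd^0.52·e^(0.02·RH+f) = 1.332 μm/a
  Sd branch = 0.102·Sd^0.62·e^(0.033·RH+0.04·T) = 16.08 μm/a
  r_corr = 1.332 + 16.08 = 17.41 μm/a
ISO 9223 Table 2 (carbon steel): 1.3 < 17.4 ≤ 25 μm/a ⇒ C2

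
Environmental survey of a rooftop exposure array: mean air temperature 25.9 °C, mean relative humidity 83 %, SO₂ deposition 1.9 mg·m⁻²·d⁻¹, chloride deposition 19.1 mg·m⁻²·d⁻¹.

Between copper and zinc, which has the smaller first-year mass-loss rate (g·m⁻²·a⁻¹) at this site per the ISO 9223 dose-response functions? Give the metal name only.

copper: f(T) = -0.080·(T−10) [T>10 °C] = -1.2720
  SO₂ term: 0.0053·1.9^0.26·exp(0.059·83-1.2720) = 0.235
  Sd branch = 0.01025·Sd^0.27·e^(0.036·RH+0.049·T) = 1.605 μm/a
  r_corr = 0.235 + 1.605 = 1.84 μm/a
  mass loss = 1.84 μm/a × 8.96 g/cm³ = 16.49 g·m⁻²·a⁻¹
zinc: temperature factor f = -0.071·(15.9) = -1.1289
  Pd branch = 0.0129·Pd^0.44·e^(0.046·RH+f) = 0.2518 μm/a
  Cl⁻ term: 0.0175·19.1^0.57·exp(0.008·83+0.085·25.9) = 1.651
  sum: 0.2518 + 1.651 → r_corr = 1.903 μm/a
  mass loss = 1.903 μm/a × 7.14 g/cm³ = 13.58 g·m⁻²·a⁻¹
Ordering by g·m⁻²·a⁻¹: copper (16.5) > zinc (13.6)

zinc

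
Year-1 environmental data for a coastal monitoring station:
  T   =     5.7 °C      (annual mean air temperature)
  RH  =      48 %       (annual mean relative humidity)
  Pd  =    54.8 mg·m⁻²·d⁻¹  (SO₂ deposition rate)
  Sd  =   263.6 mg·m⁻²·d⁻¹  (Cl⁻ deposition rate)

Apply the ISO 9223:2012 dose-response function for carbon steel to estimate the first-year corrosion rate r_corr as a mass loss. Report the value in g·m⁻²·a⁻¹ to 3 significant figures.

carbon steel: temperature factor f = +0.150·(-4.3) = -0.6450
  sulphur-dioxide contribution → 19.45 μm/a
  chloride contribution → 19.79 μm/a
  ⇒ r_corr(carbon steel) = 39.24 μm/a
Convert to mass loss: 39.24 μm/a × 7.85 g/cm³ = 308.1 g·m⁻²·a⁻¹

r_corr = 308 g·m⁻²·a⁻¹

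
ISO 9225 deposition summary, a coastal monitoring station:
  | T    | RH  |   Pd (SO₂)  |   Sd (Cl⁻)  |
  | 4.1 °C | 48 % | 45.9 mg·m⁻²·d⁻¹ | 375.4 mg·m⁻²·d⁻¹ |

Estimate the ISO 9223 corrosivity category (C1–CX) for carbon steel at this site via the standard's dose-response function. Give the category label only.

carbon steel: f(T) = +0.150·(T−10) [T≤10 °C] = -0.8850
  SO₂ term: 1.77·45.9^0.52·exp(0.02·48-0.8850) = 13.95
  Sd branch = 0.102·Sd^0.62·e^(0.033·RH+0.04·T) = 23.12 μm/a
  sum: 13.95 + 23.12 → r_corr = 37.07 μm/a
Category bounds: 25…50 μm/a bracket r_corr ⇒ C3

C3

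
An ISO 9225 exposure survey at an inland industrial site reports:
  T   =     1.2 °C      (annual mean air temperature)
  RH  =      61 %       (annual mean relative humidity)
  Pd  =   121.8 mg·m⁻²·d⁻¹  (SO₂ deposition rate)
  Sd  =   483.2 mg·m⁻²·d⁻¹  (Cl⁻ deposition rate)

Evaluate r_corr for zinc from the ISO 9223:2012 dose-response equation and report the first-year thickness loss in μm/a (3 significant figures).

r_corr = 2.33 μm/a

zinc: f(T) = +0.038·(T−10) [T≤10 °C] = -0.3344
  Pd branch = 0.0129·Pd^0.44·e^(0.046·RH+f) = 1.264 μm/a
  Sd branch = 0.0175·Sd^0.57·e^(0.008·RH+0.085·T) = 1.07 μm/a
  r_corr = 1.264 + 1.07 = 2.333 μm/a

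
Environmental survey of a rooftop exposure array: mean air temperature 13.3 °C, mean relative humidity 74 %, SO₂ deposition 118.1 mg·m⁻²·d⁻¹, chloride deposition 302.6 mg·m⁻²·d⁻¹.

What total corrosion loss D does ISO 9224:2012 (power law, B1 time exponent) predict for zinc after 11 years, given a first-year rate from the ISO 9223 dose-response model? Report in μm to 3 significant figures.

D(11) = 35.5 μm

zinc: T>10 °C ⇒ hinge -0.071·(13.3−10) = -0.2343
  sulphur-dioxide contribution → 2.506 μm/a
  chloride contribution → 2.542 μm/a
  total first-year rate 5.048 μm/a
Power-law: D(11) = r_corr · 11^0.813
  D(11) = 5.048 × 11^0.813 = 5.048 × 7.025 = 35.46 μm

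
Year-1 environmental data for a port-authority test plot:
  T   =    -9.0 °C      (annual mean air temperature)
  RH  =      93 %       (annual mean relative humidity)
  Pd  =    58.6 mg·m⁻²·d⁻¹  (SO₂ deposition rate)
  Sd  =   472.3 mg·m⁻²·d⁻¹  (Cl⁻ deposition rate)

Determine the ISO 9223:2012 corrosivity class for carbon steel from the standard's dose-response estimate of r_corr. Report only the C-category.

C4

carbon steel: temperature factor f = +0.150·(-19.0) = -2.8500
  sulphur-dioxide contribution → 5.462 μm/a
  chloride contribution → 69.68 μm/a
  ⇒ r_corr(carbon steel) = 75.14 μm/a
75.1 μm/a falls in (50, 80] for carbon steel → category C4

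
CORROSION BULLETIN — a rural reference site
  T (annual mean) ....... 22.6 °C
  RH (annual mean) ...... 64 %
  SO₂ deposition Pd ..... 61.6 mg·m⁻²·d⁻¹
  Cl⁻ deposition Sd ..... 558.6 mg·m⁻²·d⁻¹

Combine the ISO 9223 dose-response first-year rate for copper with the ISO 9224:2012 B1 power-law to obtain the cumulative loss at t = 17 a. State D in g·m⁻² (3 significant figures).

copper: temperature factor f = -0.080·(12.6) = -1.0080
  Pd branch = 0.0053·Pd^0.26·e^(0.059·RH+f) = 0.2464 μm/a
  Cl⁻ term: 0.01025·558.6^0.27·exp(0.036·64+0.049·22.6) = 1.714
  r_corr = 0.2464 + 1.714 = 1.96 μm/a
Power-law: D(17) = r_corr · 17^0.667
  D(17) = 1.96 × 17^0.667 = 1.96 × 6.618 = 12.97 μm
  Mass loss = 12.97 μm × 8.96 g/cm³ = 116.2 g·m⁻²

D(17) = 116 g·m⁻²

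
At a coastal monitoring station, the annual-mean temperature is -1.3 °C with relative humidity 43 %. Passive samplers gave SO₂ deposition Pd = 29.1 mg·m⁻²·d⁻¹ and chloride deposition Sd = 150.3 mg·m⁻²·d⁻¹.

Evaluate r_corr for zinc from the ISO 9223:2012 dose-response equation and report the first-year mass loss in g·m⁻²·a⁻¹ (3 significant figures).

r_corr = 4.66 g·m⁻²·a⁻¹

zinc: temperature factor f = +0.038·(-11.3) = -0.4294
  SO₂ term: 0.0129·29.1^0.44·exp(0.046·43-0.4294) = 0.2675
  Sd branch = 0.0175·Sd^0.57·e^(0.008·RH+0.085·T) = 0.3849 μm/a
  sum: 0.2675 + 0.3849 → r_corr = 0.6523 μm/a
Convert to mass loss: 0.6523 μm/a × 7.14 g/cm³ = 4.658 g·m⁻²·a⁻¹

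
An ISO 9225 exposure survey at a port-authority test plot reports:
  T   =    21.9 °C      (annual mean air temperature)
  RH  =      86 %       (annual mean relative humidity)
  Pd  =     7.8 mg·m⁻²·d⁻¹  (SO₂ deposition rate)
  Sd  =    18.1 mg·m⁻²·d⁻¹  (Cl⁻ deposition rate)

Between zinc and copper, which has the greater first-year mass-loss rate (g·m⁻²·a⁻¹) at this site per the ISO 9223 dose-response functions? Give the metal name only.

copper

zinc: f(T) = -0.071·(T−10) [T>10 °C] = -0.8449
  SO₂ term: 0.0129·7.8^0.44·exp(0.046·86-0.8449) = 0.7149
  Cl⁻ term: 0.0175·18.1^0.57·exp(0.008·86+0.085·21.9) = 1.167
  sum: 0.7149 + 1.167 → r_corr = 1.882 μm/a
  mass loss = 1.882 μm/a × 7.14 g/cm³ = 13.44 g·m⁻²·a⁻¹
copper: temperature factor f = -0.080·(11.9) = -0.9520
  SO₂ term: 0.0053·7.8^0.26·exp(0.059·86-0.9520) = 0.5577
  Sd branch = 0.01025·Sd^0.27·e^(0.036·RH+0.049·T) = 1.448 μm/a
  r_corr = 0.5577 + 1.448 = 2.006 μm/a
  mass loss = 2.006 μm/a × 8.96 g/cm³ = 17.98 g·m⁻²·a⁻¹
Ordering by g·m⁻²·a⁻¹: copper (18) > zinc (13.4)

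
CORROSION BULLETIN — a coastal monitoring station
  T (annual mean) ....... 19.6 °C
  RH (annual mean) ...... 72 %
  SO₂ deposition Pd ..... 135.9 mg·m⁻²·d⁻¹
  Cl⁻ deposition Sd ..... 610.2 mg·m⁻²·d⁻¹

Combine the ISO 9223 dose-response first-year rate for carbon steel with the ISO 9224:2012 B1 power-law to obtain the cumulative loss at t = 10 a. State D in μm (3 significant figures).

carbon steel: f(T) = -0.054·(T−10) [T>10 °C] = -0.5184
  sulphur-dioxide contribution → 57.21 μm/a
  chloride contribution → 128.2 μm/a
  total first-year rate 185.4 μm/a
ISO 9224: D(t) = r_corr · t^b with b = 0.523 (carbon steel, B1)
  D(10) = 185.4 × 10^0.523 = 185.4 × 3.334 = 618.3 μm

D(10) = 618 μm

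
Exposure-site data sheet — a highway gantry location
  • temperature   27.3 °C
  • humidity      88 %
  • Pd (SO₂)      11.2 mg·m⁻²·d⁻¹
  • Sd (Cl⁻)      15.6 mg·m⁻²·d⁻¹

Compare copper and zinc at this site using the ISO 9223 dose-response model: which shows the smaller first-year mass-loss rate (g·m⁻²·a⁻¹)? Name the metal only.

copper: T>10 °C ⇒ hinge -0.080·(27.3−10) = -1.3840
  sulphur-dioxide contribution → 0.4476 μm/a
  chloride contribution → 1.948 μm/a
  ⇒ r_corr(copper) = 2.396 μm/a
  mass loss = 2.396 μm/a × 8.96 g/cm³ = 21.47 g·m⁻²·a⁻¹
zinc: T>10 °C ⇒ hinge -0.071·(27.3−10) = -1.2283
  sulphur-dioxide contribution → 0.6264 μm/a
  chloride contribution → 1.724 μm/a
  total first-year rate 2.351 μm/a
  mass loss = 2.351 μm/a × 7.14 g/cm³ = 16.78 g·m⁻²·a⁻¹
Ordering by g·m⁻²·a⁻¹: copper (21.5) > zinc (16.8)

zinc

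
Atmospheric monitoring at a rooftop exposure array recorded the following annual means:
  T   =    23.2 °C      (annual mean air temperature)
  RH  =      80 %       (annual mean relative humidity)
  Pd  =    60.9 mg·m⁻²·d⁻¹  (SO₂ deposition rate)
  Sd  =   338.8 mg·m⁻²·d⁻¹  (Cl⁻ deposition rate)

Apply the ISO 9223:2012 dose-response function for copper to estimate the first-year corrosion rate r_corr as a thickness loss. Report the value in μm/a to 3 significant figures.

r_corr = 3.35 μm/a

copper: temperature factor f = -0.080·(13.2) = -1.0560
  SO₂ term: 0.0053·60.9^0.26·exp(0.059·80-1.0560) = 0.6019
  Cl⁻ term: 0.01025·338.8^0.27·exp(0.036·80+0.049·23.2) = 2.743
  sum: 0.6019 + 2.743 → r_corr = 3.345 μm/a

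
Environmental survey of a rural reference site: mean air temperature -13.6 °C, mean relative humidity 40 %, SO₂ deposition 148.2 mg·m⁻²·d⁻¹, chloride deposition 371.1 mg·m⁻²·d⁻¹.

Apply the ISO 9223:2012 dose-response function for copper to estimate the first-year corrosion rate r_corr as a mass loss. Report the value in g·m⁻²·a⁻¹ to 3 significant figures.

r_corr = 1.08 g·m⁻²·a⁻¹

copper: T≤10 °C ⇒ hinge +0.126·(-13.6−10) = -2.9736
  Pd branch = 0.0053·Pd^0.26·e^(0.059·RH+f) = 0.01052 μm/a
  Cl⁻ term: 0.01025·371.1^0.27·exp(0.036·40+0.049·-13.6) = 0.1098
  sum: 0.01052 + 0.1098 → r_corr = 0.1203 μm/a
Convert to mass loss: 0.1203 μm/a × 8.96 g/cm³ = 1.078 g·m⁻²·a⁻¹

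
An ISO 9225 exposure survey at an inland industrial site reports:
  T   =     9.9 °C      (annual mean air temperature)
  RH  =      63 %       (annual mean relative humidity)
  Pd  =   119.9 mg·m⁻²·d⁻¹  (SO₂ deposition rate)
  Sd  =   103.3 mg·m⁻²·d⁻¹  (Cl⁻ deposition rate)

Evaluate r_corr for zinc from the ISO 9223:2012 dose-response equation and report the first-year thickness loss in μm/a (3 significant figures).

zinc: T≤10 °C ⇒ hinge +0.038·(9.9−10) = -0.0038
  sulphur-dioxide contribution → 1.915 μm/a
  chloride contribution → 0.945 μm/a
  ⇒ r_corr(zinc) = 2.86 μm/a

r_corr = 2.86 μm/a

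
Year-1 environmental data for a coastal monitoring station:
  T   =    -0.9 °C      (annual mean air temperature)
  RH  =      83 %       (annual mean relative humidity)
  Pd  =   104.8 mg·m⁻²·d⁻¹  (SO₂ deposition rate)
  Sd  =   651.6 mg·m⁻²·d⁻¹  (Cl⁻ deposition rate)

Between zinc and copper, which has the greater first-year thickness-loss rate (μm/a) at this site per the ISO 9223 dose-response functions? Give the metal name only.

zinc: f(T) = +0.038·(T−10) [T≤10 °C] = -0.4142
  SO₂ term: 0.0129·104.8^0.44·exp(0.046·83-0.4142) = 3.005
  Sd branch = 0.0175·Sd^0.57·e^(0.008·RH+0.085·T) = 1.265 μm/a
  r_corr = 3.005 + 1.265 = 4.27 μm/a
copper: T≤10 °C ⇒ hinge +0.126·(-0.9−10) = -1.3734
  Pd branch = 0.0053·Pd^0.26·e^(0.059·RH+f) = 0.6024 μm/a
  Cl⁻ term: 0.01025·651.6^0.27·exp(0.036·83+0.049·-0.9) = 1.119
  sum: 0.6024 + 1.119 → r_corr = 1.722 μm/a
Ordering by μm/a: zinc (4.27) > copper (1.72)

zinc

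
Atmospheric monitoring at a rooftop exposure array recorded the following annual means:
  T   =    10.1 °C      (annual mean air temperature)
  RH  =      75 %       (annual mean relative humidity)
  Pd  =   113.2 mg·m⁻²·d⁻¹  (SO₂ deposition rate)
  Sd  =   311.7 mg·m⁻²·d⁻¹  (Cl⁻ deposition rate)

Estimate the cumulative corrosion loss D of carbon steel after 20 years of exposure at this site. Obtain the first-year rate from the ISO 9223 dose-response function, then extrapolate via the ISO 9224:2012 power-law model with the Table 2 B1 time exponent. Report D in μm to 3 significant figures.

carbon steel: temperature factor f = -0.054·(0.1) = -0.0054
  Pd branch = 1.77·Pd^0.52·e^(0.02·RH+f) = 92.27 μm/a
  Cl⁻ term: 0.102·311.7^0.62·exp(0.033·75+0.04·10.1) = 63.83
  r_corr = 92.27 + 63.83 = 156.1 μm/a
Long-term exponent b (ISO 9224 Table 2, B1) = 0.523
  D(20) = 156.1 × 20^0.523 = 156.1 × 4.791 = 747.9 μm

D(20) = 748 μm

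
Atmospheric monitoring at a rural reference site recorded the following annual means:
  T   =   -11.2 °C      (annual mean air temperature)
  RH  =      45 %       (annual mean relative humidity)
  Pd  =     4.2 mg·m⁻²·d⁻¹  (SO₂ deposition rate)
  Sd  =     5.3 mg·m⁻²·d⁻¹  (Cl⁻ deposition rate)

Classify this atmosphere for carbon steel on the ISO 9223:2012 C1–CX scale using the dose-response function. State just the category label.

carbon steel: temperature factor f = +0.150·(-21.2) = -3.1800
  sulphur-dioxide contribution → 0.3818 μm/a
  chloride contribution → 0.8091 μm/a
  total first-year rate 1.191 μm/a
Category bounds: 0…1.3 μm/a bracket r_corr ⇒ C1

C1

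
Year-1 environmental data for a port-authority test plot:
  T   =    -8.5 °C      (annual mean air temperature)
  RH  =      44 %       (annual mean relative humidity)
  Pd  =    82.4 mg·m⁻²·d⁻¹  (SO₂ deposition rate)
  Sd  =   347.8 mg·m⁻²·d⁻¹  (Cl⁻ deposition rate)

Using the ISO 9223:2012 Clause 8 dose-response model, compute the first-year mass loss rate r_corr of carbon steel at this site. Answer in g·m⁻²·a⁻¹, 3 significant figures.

r_corr = 112 g·m⁻²·a⁻¹

carbon steel: T≤10 °C ⇒ hinge +0.150·(-8.5−10) = -2.7750
  Pd branch = 1.77·Pd^0.52·e^(0.02·RH+f) = 2.638 μm/a
  Sd branch = 0.102·Sd^0.62·e^(0.033·RH+0.04·T) = 11.67 μm/a
  sum: 2.638 + 11.67 → r_corr = 14.31 μm/a
Convert to mass loss: 14.31 μm/a × 7.85 g/cm³ = 112.3 g·m⁻²·a⁻¹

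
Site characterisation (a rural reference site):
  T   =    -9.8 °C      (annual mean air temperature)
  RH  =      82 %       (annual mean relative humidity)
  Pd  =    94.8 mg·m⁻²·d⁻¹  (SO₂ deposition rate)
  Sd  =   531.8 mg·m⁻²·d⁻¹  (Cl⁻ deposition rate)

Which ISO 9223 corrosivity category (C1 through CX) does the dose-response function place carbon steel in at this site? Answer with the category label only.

C4

carbon steel: temperature factor f = +0.150·(-19.8) = -2.9700
  SO₂ term: 1.77·94.8^0.52·exp(0.02·82-2.9700) = 4.992
  Cl⁻ term: 0.102·531.8^0.62·exp(0.033·82+0.04·-9.8) = 50.53
  sum: 4.992 + 50.53 → r_corr = 55.52 μm/a
Category bounds: 50…80 μm/a bracket r_corr ⇒ C4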